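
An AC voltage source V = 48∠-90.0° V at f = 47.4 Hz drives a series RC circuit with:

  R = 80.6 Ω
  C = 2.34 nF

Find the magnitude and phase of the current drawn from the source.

Step 1 — Angular frequency: ω = 2π·f = 2π·47.4 = 297.8 rad/s.
Step 2 — Component impedances:
  R: Z = R = 80.6 Ω
  C: Z = 1/(jωC) = -j/(ω·C) = 0 - j1.435e+06 Ω
Step 3 — Series combination: Z_total = R + C = 80.6 - j1.435e+06 Ω = 1.435e+06∠-90.0° Ω.
Step 4 — Source phasor: V = 48∠-90.0° V = 0 - j48 V.
Step 5 — Ohm's law: I = V / Z_total = (0 - j48) / (80.6 - j1.435e+06) = 3.345e-05 - j1.879e-09 A.
Step 6 — Convert to polar: |I| = 3.345e-05 A, ∠I = -0.0°.

I = 3.345e-05∠-0.0° A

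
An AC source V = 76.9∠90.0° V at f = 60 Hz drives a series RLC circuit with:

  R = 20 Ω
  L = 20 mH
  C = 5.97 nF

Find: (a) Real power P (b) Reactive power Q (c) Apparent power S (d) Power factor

Step 1 — Angular frequency: ω = 2π·f = 2π·60 = 377 rad/s.
Step 2 — Component impedances:
  R: Z = R = 20 Ω
  L: Z = jωL = j·377·0.02 = 0 + j7.54 Ω
  C: Z = 1/(jωC) = -j/(ω·C) = 0 - j4.443e+05 Ω
Step 3 — Series combination: Z_total = R + L + C = 20 - j4.443e+05 Ω = 4.443e+05∠-90.0° Ω.
Step 4 — Source phasor: V = 76.9∠90.0° V = 0 + j76.9 V.
Step 5 — Current: I = V / Z = -0.0001731 + j7.791e-09 A = 0.0001731∠180.0° A.
Step 6 — Complex power: S = V·I* = 5.991e-07 - j0.01331 VA.
Step 7 — Real power: P = Re(S) = 5.991e-07 W.
Step 8 — Reactive power: Q = Im(S) = -0.01331 VAR.
Step 9 — Apparent power: |S| = 0.01331 VA.
Step 10 — Power factor: PF = P/|S| = 4.501e-05 (leading).

(a) P = 5.991e-07 W  (b) Q = -0.01331 VAR  (c) S = 0.01331 VA  (d) PF = 4.501e-05 (leading)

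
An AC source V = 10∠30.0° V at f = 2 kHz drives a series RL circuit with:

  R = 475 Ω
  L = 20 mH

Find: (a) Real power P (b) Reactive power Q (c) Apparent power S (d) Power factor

Step 1 — Angular frequency: ω = 2π·f = 2π·2000 = 1.257e+04 rad/s.
Step 2 — Component impedances:
  R: Z = R = 475 Ω
  L: Z = jωL = j·1.257e+04·0.02 = 0 + j251.3 Ω
Step 3 — Series combination: Z_total = R + L = 475 + j251.3 Ω = 537.4∠27.9° Ω.
Step 4 — Source phasor: V = 10∠30.0° V = 8.66 + j5 V.
Step 5 — Current: I = V / Z = 0.0186 + j0.0006871 A = 0.01861∠2.1° A.
Step 6 — Complex power: S = V·I* = 0.1645 + j0.08703 VA.
Step 7 — Real power: P = Re(S) = 0.1645 W.
Step 8 — Reactive power: Q = Im(S) = 0.08703 VAR.
Step 9 — Apparent power: |S| = 0.1861 VA.
Step 10 — Power factor: PF = P/|S| = 0.8839 (lagging).

(a) P = 0.1645 W  (b) Q = 0.08703 VAR  (c) S = 0.1861 VA  (d) PF = 0.8839 (lagging)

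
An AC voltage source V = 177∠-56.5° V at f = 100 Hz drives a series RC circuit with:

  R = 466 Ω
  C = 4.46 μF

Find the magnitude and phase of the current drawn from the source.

Step 1 — Angular frequency: ω = 2π·f = 2π·100 = 628.3 rad/s.
Step 2 — Component impedances:
  R: Z = R = 466 Ω
  C: Z = 1/(jωC) = -j/(ω·C) = 0 - j356.8 Ω
Step 3 — Series combination: Z_total = R + C = 466 - j356.8 Ω = 586.9∠-37.4° Ω.
Step 4 — Source phasor: V = 177∠-56.5° V = 97.69 - j147.6 V.
Step 5 — Ohm's law: I = V / Z_total = (97.69 - j147.6) / (466 - j356.8) = 0.285 - j0.09846 A.
Step 6 — Convert to polar: |I| = 0.3016 A, ∠I = -19.1°.

I = 0.3016∠-19.1° A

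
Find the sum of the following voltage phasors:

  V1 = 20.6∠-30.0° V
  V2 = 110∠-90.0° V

Step 1 — Convert each phasor to rectangular form:
  V1 = 20.6·(cos(-30.0°) + j·sin(-30.0°)) = 17.84 - j10.3 V
  V2 = 110·(cos(-90.0°) + j·sin(-90.0°)) = 0 - j110 V
Step 2 — Sum components: V_total = 17.84 - j120.3 V.
Step 3 — Convert to polar: |V_total| = 121.6 V, ∠V_total = -81.6°.

V_total = 121.6∠-81.6° V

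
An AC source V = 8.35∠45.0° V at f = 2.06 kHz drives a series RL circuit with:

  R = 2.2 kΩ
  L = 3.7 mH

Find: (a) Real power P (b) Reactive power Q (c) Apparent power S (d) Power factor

Step 1 — Angular frequency: ω = 2π·f = 2π·2060 = 1.294e+04 rad/s.
Step 2 — Component impedances:
  R: Z = R = 2200 Ω
  L: Z = jωL = j·1.294e+04·0.0037 = 0 + j47.89 Ω
Step 3 — Series combination: Z_total = R + L = 2200 + j47.89 Ω = 2201∠1.2° Ω.
Step 4 — Source phasor: V = 8.35∠45.0° V = 5.904 + j5.904 V.
Step 5 — Current: I = V / Z = 0.002741 + j0.002624 A = 0.003795∠43.8° A.
Step 6 — Complex power: S = V·I* = 0.03168 + j0.0006896 VA.
Step 7 — Real power: P = Re(S) = 0.03168 W.
Step 8 — Reactive power: Q = Im(S) = 0.0006896 VAR.
Step 9 — Apparent power: |S| = 0.03168 VA.
Step 10 — Power factor: PF = P/|S| = 0.9998 (lagging).

(a) P = 0.03168 W  (b) Q = 0.0006896 VAR  (c) S = 0.03168 VA  (d) PF = 0.9998 (lagging)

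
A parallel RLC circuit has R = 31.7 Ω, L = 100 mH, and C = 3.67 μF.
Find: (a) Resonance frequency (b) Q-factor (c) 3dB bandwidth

Step 1 — Resonance: ω₀ = 1/√(LC) = 1/√(0.1·3.67e-06) = 1651 rad/s.
Step 2 — f₀ = ω₀/(2π) = 262.7 Hz.
Step 3 — Parallel Q: Q = R/(ω₀L) = 31.7/(1651·0.1) = 0.192.
Step 4 — Bandwidth: Δω = ω₀/Q = 8596 rad/s; BW = Δω/(2π) = 1368 Hz.

(a) f₀ = 262.7 Hz  (b) Q = 0.192  (c) BW = 1368 Hz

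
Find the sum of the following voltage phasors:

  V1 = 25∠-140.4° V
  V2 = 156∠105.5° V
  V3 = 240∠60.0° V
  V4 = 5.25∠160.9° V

Step 1 — Convert each phasor to rectangular form:
  V1 = 25·(cos(-140.4°) + j·sin(-140.4°)) = -19.26 - j15.94 V
  V2 = 156·(cos(105.5°) + j·sin(105.5°)) = -41.69 + j150.3 V
  V3 = 240·(cos(60.0°) + j·sin(60.0°)) = 120 + j207.8 V
  V4 = 5.25·(cos(160.9°) + j·sin(160.9°)) = -4.961 + j1.718 V
Step 2 — Sum components: V_total = 54.09 + j344 V.
Step 3 — Convert to polar: |V_total| = 348.2 V, ∠V_total = 81.1°.

V_total = 348.2∠81.1° V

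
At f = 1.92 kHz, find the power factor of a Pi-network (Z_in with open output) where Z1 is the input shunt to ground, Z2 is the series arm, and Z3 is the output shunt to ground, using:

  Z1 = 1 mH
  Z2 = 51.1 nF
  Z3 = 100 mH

Step 1 — Angular frequency: ω = 2π·f = 2π·1920 = 1.206e+04 rad/s.
Step 2 — Component impedances:
  Z1: Z = jωL = j·1.206e+04·0.001 = 0 + j12.06 Ω
  Z2: Z = 1/(jωC) = -j/(ω·C) = 0 - j1622 Ω
  Z3: Z = jωL = j·1.206e+04·0.1 = 0 + j1206 Ω
Step 3 — With open output, the series arm Z2 and the output shunt Z3 appear in series to ground: Z2 + Z3 = 0 - j415.8 Ω.
Step 4 — Parallel with input shunt Z1: Z_in = Z1 || (Z2 + Z3) = 0 + j12.42 Ω = 12.42∠90.0° Ω.
Step 5 — Power factor: PF = cos(φ) = Re(Z)/|Z| = -0/12.42 = -0.
Step 6 — Type: Im(Z) = 12.42 ⇒ lagging (phase φ = 90.0°).

PF = -0 (lagging, φ = 90.0°)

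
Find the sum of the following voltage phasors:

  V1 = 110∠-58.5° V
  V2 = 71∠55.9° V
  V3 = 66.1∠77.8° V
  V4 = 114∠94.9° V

Step 1 — Convert each phasor to rectangular form:
  V1 = 110·(cos(-58.5°) + j·sin(-58.5°)) = 57.47 - j93.79 V
  V2 = 71·(cos(55.9°) + j·sin(55.9°)) = 39.81 + j58.79 V
  V3 = 66.1·(cos(77.8°) + j·sin(77.8°)) = 13.97 + j64.61 V
  V4 = 114·(cos(94.9°) + j·sin(94.9°)) = -9.738 + j113.6 V
Step 2 — Sum components: V_total = 101.5 + j143.2 V.
Step 3 — Convert to polar: |V_total| = 175.5 V, ∠V_total = 54.7°.

V_total = 175.5∠54.7° V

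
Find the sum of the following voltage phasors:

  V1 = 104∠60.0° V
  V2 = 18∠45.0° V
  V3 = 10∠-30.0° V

Step 1 — Convert each phasor to rectangular form:
  V1 = 104·(cos(60.0°) + j·sin(60.0°)) = 52 + j90.07 V
  V2 = 18·(cos(45.0°) + j·sin(45.0°)) = 12.73 + j12.73 V
  V3 = 10·(cos(-30.0°) + j·sin(-30.0°)) = 8.66 - j5 V
Step 2 — Sum components: V_total = 73.39 + j97.79 V.
Step 3 — Convert to polar: |V_total| = 122.3 V, ∠V_total = 53.1°.

V_total = 122.3∠53.1° V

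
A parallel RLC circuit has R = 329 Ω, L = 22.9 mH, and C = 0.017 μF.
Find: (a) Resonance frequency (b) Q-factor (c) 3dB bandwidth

Step 1 — Resonance: ω₀ = 1/√(LC) = 1/√(0.0229·1.7e-08) = 5.068e+04 rad/s.
Step 2 — f₀ = ω₀/(2π) = 8066 Hz.
Step 3 — Parallel Q: Q = R/(ω₀L) = 329/(5.068e+04·0.0229) = 0.2835.
Step 4 — Bandwidth: Δω = ω₀/Q = 1.788e+05 rad/s; BW = Δω/(2π) = 2.846e+04 Hz.

(a) f₀ = 8066 Hz  (b) Q = 0.2835  (c) BW = 2.846e+04 Hz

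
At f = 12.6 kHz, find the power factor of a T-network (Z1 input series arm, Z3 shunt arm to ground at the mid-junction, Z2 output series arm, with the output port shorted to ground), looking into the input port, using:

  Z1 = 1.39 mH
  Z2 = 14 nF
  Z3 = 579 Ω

Step 1 — Angular frequency: ω = 2π·f = 2π·1.26e+04 = 7.917e+04 rad/s.
Step 2 — Component impedances:
  Z1: Z = jωL = j·7.917e+04·0.00139 = 0 + j110 Ω
  Z2: Z = 1/(jωC) = -j/(ω·C) = 0 - j902.2 Ω
  Z3: Z = R = 579 Ω
Step 3 — With the output port shorted to ground, the output series arm Z2 runs from the junction to ground; the shunt arm Z3 also runs from the junction to ground. They appear in parallel: Z3 || Z2 = 410.1 - j263.2 Ω.
Step 4 — Series with input arm Z1: Z_in = Z1 + (Z3 || Z2) = 410.1 - j153.1 Ω = 437.8∠-20.5° Ω.
Step 5 — Power factor: PF = cos(φ) = Re(Z)/|Z| = 410.11/437.77 = 0.9368.
Step 6 — Type: Im(Z) = -153.1 ⇒ leading (phase φ = -20.5°).

PF = 0.9368 (leading, φ = -20.5°)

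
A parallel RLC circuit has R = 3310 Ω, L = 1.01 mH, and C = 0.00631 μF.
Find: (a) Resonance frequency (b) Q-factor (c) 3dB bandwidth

Step 1 — Resonance: ω₀ = 1/√(LC) = 1/√(0.00101·6.31e-09) = 3.961e+05 rad/s.
Step 2 — f₀ = ω₀/(2π) = 6.304e+04 Hz.
Step 3 — Parallel Q: Q = R/(ω₀L) = 3310/(3.961e+05·0.00101) = 8.273.
Step 4 — Bandwidth: Δω = ω₀/Q = 4.788e+04 rad/s; BW = Δω/(2π) = 7620 Hz.

(a) f₀ = 6.304e+04 Hz  (b) Q = 8.273  (c) BW = 7620 Hz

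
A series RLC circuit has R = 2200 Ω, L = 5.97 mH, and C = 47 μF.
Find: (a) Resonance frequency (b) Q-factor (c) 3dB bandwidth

Step 1 — Resonance: ω₀ = 1/√(LC) = 1/√(0.00597·4.7e-05) = 1888 rad/s.
Step 2 — f₀ = ω₀/(2π) = 300.5 Hz.
Step 3 — Series Q: Q = ω₀L/R = 1888·0.00597/2200 = 0.005123.
Step 4 — Bandwidth: Δω = ω₀/Q = 3.685e+05 rad/s; BW = Δω/(2π) = 5.865e+04 Hz.

(a) f₀ = 300.5 Hz  (b) Q = 0.005123  (c) BW = 5.865e+04 Hz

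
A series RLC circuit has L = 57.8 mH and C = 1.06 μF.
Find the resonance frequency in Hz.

Step 1 — Resonance condition Im(Z)=0 gives ω₀ = 1/√(LC).
Step 2 — ω₀ = 1/√(0.0578·1.06e-06) = 4040 rad/s.
Step 3 — f₀ = ω₀/(2π) = 643 Hz.

f₀ = 643 Hz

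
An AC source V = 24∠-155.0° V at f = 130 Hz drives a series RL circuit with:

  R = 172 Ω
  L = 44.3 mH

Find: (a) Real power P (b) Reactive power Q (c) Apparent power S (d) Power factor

Step 1 — Angular frequency: ω = 2π·f = 2π·130 = 816.8 rad/s.
Step 2 — Component impedances:
  R: Z = R = 172 Ω
  L: Z = jωL = j·816.8·0.0443 = 0 + j36.18 Ω
Step 3 — Series combination: Z_total = R + L = 172 + j36.18 Ω = 175.8∠11.9° Ω.
Step 4 — Source phasor: V = 24∠-155.0° V = -21.75 - j10.14 V.
Step 5 — Current: I = V / Z = -0.133 - j0.03099 A = 0.1365∠-166.9° A.
Step 6 — Complex power: S = V·I* = 3.207 + j0.6747 VA.
Step 7 — Real power: P = Re(S) = 3.207 W.
Step 8 — Reactive power: Q = Im(S) = 0.6747 VAR.
Step 9 — Apparent power: |S| = 3.277 VA.
Step 10 — Power factor: PF = P/|S| = 0.9786 (lagging).

(a) P = 3.207 W  (b) Q = 0.6747 VAR  (c) S = 3.277 VA  (d) PF = 0.9786 (lagging)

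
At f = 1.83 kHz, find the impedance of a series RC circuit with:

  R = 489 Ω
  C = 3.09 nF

Step 1 — Angular frequency: ω = 2π·f = 2π·1830 = 1.15e+04 rad/s.
Step 2 — Component impedances:
  R: Z = R = 489 Ω
  C: Z = 1/(jωC) = -j/(ω·C) = 0 - j2.815e+04 Ω
Step 3 — Series combination: Z_total = R + C = 489 - j2.815e+04 Ω = 2.815e+04∠-89.0° Ω.

Z = 489 - j2.815e+04 Ω = 2.815e+04∠-89.0° Ω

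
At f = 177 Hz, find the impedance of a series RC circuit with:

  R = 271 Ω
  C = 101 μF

Step 1 — Angular frequency: ω = 2π·f = 2π·177 = 1112 rad/s.
Step 2 — Component impedances:
  R: Z = R = 271 Ω
  C: Z = 1/(jωC) = -j/(ω·C) = 0 - j8.903 Ω
Step 3 — Series combination: Z_total = R + C = 271 - j8.903 Ω = 271.1∠-1.9° Ω.

Z = 271 - j8.903 Ω = 271.1∠-1.9° Ω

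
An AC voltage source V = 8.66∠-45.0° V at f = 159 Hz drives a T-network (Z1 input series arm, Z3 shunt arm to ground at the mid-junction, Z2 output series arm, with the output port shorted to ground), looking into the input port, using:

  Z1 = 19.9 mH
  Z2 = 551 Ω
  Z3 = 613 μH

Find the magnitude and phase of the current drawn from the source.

Step 1 — Angular frequency: ω = 2π·f = 2π·159 = 999 rad/s.
Step 2 — Component impedances:
  Z1: Z = jωL = j·999·0.0199 = 0 + j19.88 Ω
  Z2: Z = R = 551 Ω
  Z3: Z = jωL = j·999·0.000613 = 0 + j0.6124 Ω
Step 3 — With the output port shorted to ground, the output series arm Z2 runs from the junction to ground; the shunt arm Z3 also runs from the junction to ground. They appear in parallel: Z3 || Z2 = 0.0006806 + j0.6124 Ω.
Step 4 — Series with input arm Z1: Z_in = Z1 + (Z3 || Z2) = 0.0006806 + j20.49 Ω = 20.49∠90.0° Ω.
Step 5 — Source phasor: V = 8.66∠-45.0° V = 6.124 - j6.124 V.
Step 6 — Ohm's law: I = V / Z_total = (6.124 - j6.124) / (0.0006806 + j20.49) = -0.2988 - j0.2988 A.
Step 7 — Convert to polar: |I| = 0.4226 A, ∠I = -135.0°.

I = 0.4226∠-135.0° A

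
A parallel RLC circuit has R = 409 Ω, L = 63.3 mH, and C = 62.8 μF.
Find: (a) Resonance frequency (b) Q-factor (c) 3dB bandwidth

Step 1 — Resonance: ω₀ = 1/√(LC) = 1/√(0.0633·6.28e-05) = 501.6 rad/s.
Step 2 — f₀ = ω₀/(2π) = 79.82 Hz.
Step 3 — Parallel Q: Q = R/(ω₀L) = 409/(501.6·0.0633) = 12.88.
Step 4 — Bandwidth: Δω = ω₀/Q = 38.93 rad/s; BW = Δω/(2π) = 6.196 Hz.

(a) f₀ = 79.82 Hz  (b) Q = 12.88  (c) BW = 6.196 Hz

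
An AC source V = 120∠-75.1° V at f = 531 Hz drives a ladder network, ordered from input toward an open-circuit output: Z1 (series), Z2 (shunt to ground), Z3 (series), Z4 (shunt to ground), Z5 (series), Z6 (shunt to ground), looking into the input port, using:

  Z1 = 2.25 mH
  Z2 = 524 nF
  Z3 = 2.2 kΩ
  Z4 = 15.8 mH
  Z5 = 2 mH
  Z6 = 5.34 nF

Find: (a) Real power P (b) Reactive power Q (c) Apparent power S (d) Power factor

Step 1 — Angular frequency: ω = 2π·f = 2π·531 = 3336 rad/s.
Step 2 — Component impedances:
  Z1: Z = jωL = j·3336·0.00225 = 0 + j7.507 Ω
  Z2: Z = 1/(jωC) = -j/(ω·C) = 0 - j572 Ω
  Z3: Z = R = 2200 Ω
  Z4: Z = jωL = j·3336·0.0158 = 0 + j52.71 Ω
  Z5: Z = jωL = j·3336·0.002 = 0 + j6.673 Ω
  Z6: Z = 1/(jωC) = -j/(ω·C) = 0 - j5.613e+04 Ω
Step 3 — Ladder network (open output): work backward from the far end, alternating series and parallel combinations. Z_in = 140.9 - j531.2 Ω = 549.6∠-75.1° Ω.
Step 4 — Source phasor: V = 120∠-75.1° V = 30.86 - j116 V.
Step 5 — Current: I = V / Z = 0.2183 + j0.0001847 A = 0.2183∠0.0° A.
Step 6 — Complex power: S = V·I* = 6.716 - j25.33 VA.
Step 7 — Real power: P = Re(S) = 6.716 W.
Step 8 — Reactive power: Q = Im(S) = -25.33 VAR.
Step 9 — Apparent power: |S| = 26.2 VA.
Step 10 — Power factor: PF = P/|S| = 0.2563 (leading).

(a) P = 6.716 W  (b) Q = -25.33 VAR  (c) S = 26.2 VA  (d) PF = 0.2563 (leading)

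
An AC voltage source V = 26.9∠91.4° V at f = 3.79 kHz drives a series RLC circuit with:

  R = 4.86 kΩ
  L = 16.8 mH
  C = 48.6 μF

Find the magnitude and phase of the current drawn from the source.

Step 1 — Angular frequency: ω = 2π·f = 2π·3790 = 2.381e+04 rad/s.
Step 2 — Component impedances:
  R: Z = R = 4860 Ω
  L: Z = jωL = j·2.381e+04·0.0168 = 0 + j400.1 Ω
  C: Z = 1/(jωC) = -j/(ω·C) = 0 - j0.8641 Ω
Step 3 — Series combination: Z_total = R + L + C = 4860 + j399.2 Ω = 4876∠4.7° Ω.
Step 4 — Source phasor: V = 26.9∠91.4° V = -0.6572 + j26.89 V.
Step 5 — Ohm's law: I = V / Z_total = (-0.6572 + j26.89) / (4860 + j399.2) = 0.0003171 + j0.005507 A.
Step 6 — Convert to polar: |I| = 0.005516 A, ∠I = 86.7°.

I = 0.005516∠86.7° A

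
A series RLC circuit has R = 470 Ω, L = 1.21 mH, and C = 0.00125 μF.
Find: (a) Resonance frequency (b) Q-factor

Step 1 — Resonance condition Im(Z)=0 gives ω₀ = 1/√(LC).
Step 2 — ω₀ = 1/√(0.00121·1.25e-09) = 8.131e+05 rad/s.
Step 3 — f₀ = ω₀/(2π) = 1.294e+05 Hz.
Step 4 — Series Q: Q = ω₀L/R = 8.131e+05·0.00121/470 = 2.093.

(a) f₀ = 1.294e+05 Hz  (b) Q = 2.093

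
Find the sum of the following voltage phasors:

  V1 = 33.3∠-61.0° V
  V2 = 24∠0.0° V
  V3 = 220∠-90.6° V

Step 1 — Convert each phasor to rectangular form:
  V1 = 33.3·(cos(-61.0°) + j·sin(-61.0°)) = 16.14 - j29.12 V
  V2 = 24·(cos(0.0°) + j·sin(0.0°)) = 24 V
  V3 = 220·(cos(-90.6°) + j·sin(-90.6°)) = -2.304 - j220 V
Step 2 — Sum components: V_total = 37.84 - j249.1 V.
Step 3 — Convert to polar: |V_total| = 252 V, ∠V_total = -81.4°.

V_total = 252∠-81.4° V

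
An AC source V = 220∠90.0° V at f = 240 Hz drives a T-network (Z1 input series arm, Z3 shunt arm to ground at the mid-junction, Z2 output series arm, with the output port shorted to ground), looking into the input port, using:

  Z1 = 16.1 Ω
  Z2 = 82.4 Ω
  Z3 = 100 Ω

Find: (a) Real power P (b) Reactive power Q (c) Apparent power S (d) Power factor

Step 1 — Angular frequency: ω = 2π·f = 2π·240 = 1508 rad/s.
Step 2 — Component impedances:
  Z1: Z = R = 16.1 Ω
  Z2: Z = R = 82.4 Ω
  Z3: Z = R = 100 Ω
Step 3 — With the output port shorted to ground, the output series arm Z2 runs from the junction to ground; the shunt arm Z3 also runs from the junction to ground. They appear in parallel: Z3 || Z2 = 45.18 Ω.
Step 4 — Series with input arm Z1: Z_in = Z1 + (Z3 || Z2) = 61.28 Ω = 61.28∠0.0° Ω.
Step 5 — Source phasor: V = 220∠90.0° V = 0 + j220 V.
Step 6 — Current: I = V / Z = 0 + j3.59 A = 3.59∠90.0° A.
Step 7 — Complex power: S = V·I* = 789.9 VA.
Step 8 — Real power: P = Re(S) = 789.9 W.
Step 9 — Reactive power: Q = Im(S) = 0 VAR.
Step 10 — Apparent power: |S| = 789.9 VA.
Step 11 — Power factor: PF = P/|S| = 1 (unity).

(a) P = 789.9 W  (b) Q = 0 VAR  (c) S = 789.9 VA  (d) PF = 1 (unity)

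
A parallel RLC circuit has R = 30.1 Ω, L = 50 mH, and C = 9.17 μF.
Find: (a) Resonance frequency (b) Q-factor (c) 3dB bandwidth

Step 1 — Resonance: ω₀ = 1/√(LC) = 1/√(0.05·9.17e-06) = 1477 rad/s.
Step 2 — f₀ = ω₀/(2π) = 235 Hz.
Step 3 — Parallel Q: Q = R/(ω₀L) = 30.1/(1477·0.05) = 0.4076.
Step 4 — Bandwidth: Δω = ω₀/Q = 3623 rad/s; BW = Δω/(2π) = 576.6 Hz.

(a) f₀ = 235 Hz  (b) Q = 0.4076  (c) BW = 576.6 Hz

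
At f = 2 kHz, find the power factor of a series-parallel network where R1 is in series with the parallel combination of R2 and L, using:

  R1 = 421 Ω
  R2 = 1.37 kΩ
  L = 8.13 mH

Step 1 — Angular frequency: ω = 2π·f = 2π·2000 = 1.257e+04 rad/s.
Step 2 — Component impedances:
  R1: Z = R = 421 Ω
  R2: Z = R = 1370 Ω
  L: Z = jωL = j·1.257e+04·0.00813 = 0 + j102.2 Ω
Step 3 — Parallel branch: R2 || L = 1/(1/R2 + 1/L) = 7.577 + j101.6 Ω.
Step 4 — Series with R1: Z_total = R1 + (R2 || L) = 428.6 + j101.6 Ω = 440.5∠13.3° Ω.
Step 5 — Power factor: PF = cos(φ) = Re(Z)/|Z| = 428.6/440.5 = 0.973.
Step 6 — Type: Im(Z) = 101.6 ⇒ lagging (phase φ = 13.3°).

PF = 0.973 (lagging, φ = 13.3°)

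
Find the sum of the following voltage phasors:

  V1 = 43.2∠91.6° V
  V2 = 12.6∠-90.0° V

Step 1 — Convert each phasor to rectangular form:
  V1 = 43.2·(cos(91.6°) + j·sin(91.6°)) = -1.206 + j43.18 V
  V2 = 12.6·(cos(-90.0°) + j·sin(-90.0°)) = 0 - j12.6 V
Step 2 — Sum components: V_total = -1.206 + j30.58 V.
Step 3 — Convert to polar: |V_total| = 30.61 V, ∠V_total = 92.3°.

V_total = 30.61∠92.3° V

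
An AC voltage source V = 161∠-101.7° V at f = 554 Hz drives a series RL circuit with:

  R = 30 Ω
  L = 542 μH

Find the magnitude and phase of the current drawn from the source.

Step 1 — Angular frequency: ω = 2π·f = 2π·554 = 3481 rad/s.
Step 2 — Component impedances:
  R: Z = R = 30 Ω
  L: Z = jωL = j·3481·0.000542 = 0 + j1.887 Ω
Step 3 — Series combination: Z_total = R + L = 30 + j1.887 Ω = 30.06∠3.6° Ω.
Step 4 — Source phasor: V = 161∠-101.7° V = -32.65 - j157.7 V.
Step 5 — Ohm's law: I = V / Z_total = (-32.65 - j157.7) / (30 + j1.887) = -1.413 - j5.166 A.
Step 6 — Convert to polar: |I| = 5.356 A, ∠I = -105.3°.

I = 5.356∠-105.3° A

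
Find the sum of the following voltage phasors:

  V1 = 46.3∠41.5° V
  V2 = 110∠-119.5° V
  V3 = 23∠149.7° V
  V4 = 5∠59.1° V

Step 1 — Convert each phasor to rectangular form:
  V1 = 46.3·(cos(41.5°) + j·sin(41.5°)) = 34.68 + j30.68 V
  V2 = 110·(cos(-119.5°) + j·sin(-119.5°)) = -54.17 - j95.74 V
  V3 = 23·(cos(149.7°) + j·sin(149.7°)) = -19.86 + j11.6 V
  V4 = 5·(cos(59.1°) + j·sin(59.1°)) = 2.568 + j4.29 V
Step 2 — Sum components: V_total = -36.78 - j49.17 V.
Step 3 — Convert to polar: |V_total| = 61.4 V, ∠V_total = -126.8°.

V_total = 61.4∠-126.8° V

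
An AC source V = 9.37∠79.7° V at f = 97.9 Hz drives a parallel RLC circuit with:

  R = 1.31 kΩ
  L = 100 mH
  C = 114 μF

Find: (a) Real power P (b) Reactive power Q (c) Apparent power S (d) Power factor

Step 1 — Angular frequency: ω = 2π·f = 2π·97.9 = 615.1 rad/s.
Step 2 — Component impedances:
  R: Z = R = 1310 Ω
  L: Z = jωL = j·615.1·0.1 = 0 + j61.51 Ω
  C: Z = 1/(jωC) = -j/(ω·C) = 0 - j14.26 Ω
Step 3 — Parallel combination: 1/Z_total = 1/R + 1/L + 1/C; Z_total = 0.263 - j18.56 Ω = 18.56∠-89.2° Ω.
Step 4 — Source phasor: V = 9.37∠79.7° V = 1.675 + j9.219 V.
Step 5 — Current: I = V / Z = -0.4953 + j0.09729 A = 0.5048∠168.9° A.
Step 6 — Complex power: S = V·I* = 0.06702 - j4.729 VA.
Step 7 — Real power: P = Re(S) = 0.06702 W.
Step 8 — Reactive power: Q = Im(S) = -4.729 VAR.
Step 9 — Apparent power: |S| = 4.73 VA.
Step 10 — Power factor: PF = P/|S| = 0.01417 (leading).

(a) P = 0.06702 W  (b) Q = -4.729 VAR  (c) S = 4.73 VA  (d) PF = 0.01417 (leading)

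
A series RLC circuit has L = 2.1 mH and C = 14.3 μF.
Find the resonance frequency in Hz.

Step 1 — Resonance condition Im(Z)=0 gives ω₀ = 1/√(LC).
Step 2 — ω₀ = 1/√(0.0021·1.43e-05) = 5771 rad/s.
Step 3 — f₀ = ω₀/(2π) = 918.4 Hz.

f₀ = 918.4 Hz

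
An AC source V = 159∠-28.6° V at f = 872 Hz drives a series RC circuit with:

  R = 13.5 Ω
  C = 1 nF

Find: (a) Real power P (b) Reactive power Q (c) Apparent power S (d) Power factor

Step 1 — Angular frequency: ω = 2π·f = 2π·872 = 5479 rad/s.
Step 2 — Component impedances:
  R: Z = R = 13.5 Ω
  C: Z = 1/(jωC) = -j/(ω·C) = 0 - j1.825e+05 Ω
Step 3 — Series combination: Z_total = R + C = 13.5 - j1.825e+05 Ω = 1.825e+05∠-90.0° Ω.
Step 4 — Source phasor: V = 159∠-28.6° V = 139.6 - j76.11 V.
Step 5 — Current: I = V / Z = 0.0004171 + j0.0007648 A = 0.0008712∠61.4° A.
Step 6 — Complex power: S = V·I* = 1.025e-05 - j0.1385 VA.
Step 7 — Real power: P = Re(S) = 1.025e-05 W.
Step 8 — Reactive power: Q = Im(S) = -0.1385 VAR.
Step 9 — Apparent power: |S| = 0.1385 VA.
Step 10 — Power factor: PF = P/|S| = 7.397e-05 (leading).

(a) P = 1.025e-05 W  (b) Q = -0.1385 VAR  (c) S = 0.1385 VA  (d) PF = 7.397e-05 (leading)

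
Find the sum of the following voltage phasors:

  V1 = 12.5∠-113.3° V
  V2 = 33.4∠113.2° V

Step 1 — Convert each phasor to rectangular form:
  V1 = 12.5·(cos(-113.3°) + j·sin(-113.3°)) = -4.944 - j11.48 V
  V2 = 33.4·(cos(113.2°) + j·sin(113.2°)) = -13.16 + j30.7 V
Step 2 — Sum components: V_total = -18.1 + j19.22 V.
Step 3 — Convert to polar: |V_total| = 26.4 V, ∠V_total = 133.3°.

V_total = 26.4∠133.3° V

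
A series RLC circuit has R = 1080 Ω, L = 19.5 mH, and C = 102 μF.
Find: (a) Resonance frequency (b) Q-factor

Step 1 — Resonance condition Im(Z)=0 gives ω₀ = 1/√(LC).
Step 2 — ω₀ = 1/√(0.0195·0.000102) = 709.1 rad/s.
Step 3 — f₀ = ω₀/(2π) = 112.9 Hz.
Step 4 — Series Q: Q = ω₀L/R = 709.1·0.0195/1080 = 0.0128.

(a) f₀ = 112.9 Hz  (b) Q = 0.0128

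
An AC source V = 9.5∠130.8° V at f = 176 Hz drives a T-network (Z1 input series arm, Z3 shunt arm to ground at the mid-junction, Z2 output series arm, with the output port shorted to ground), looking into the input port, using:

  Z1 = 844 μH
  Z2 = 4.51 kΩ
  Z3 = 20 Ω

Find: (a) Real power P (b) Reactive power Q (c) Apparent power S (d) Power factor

Step 1 — Angular frequency: ω = 2π·f = 2π·176 = 1106 rad/s.
Step 2 — Component impedances:
  Z1: Z = jωL = j·1106·0.000844 = 0 + j0.9333 Ω
  Z2: Z = R = 4510 Ω
  Z3: Z = R = 20 Ω
Step 3 — With the output port shorted to ground, the output series arm Z2 runs from the junction to ground; the shunt arm Z3 also runs from the junction to ground. They appear in parallel: Z3 || Z2 = 19.91 Ω.
Step 4 — Series with input arm Z1: Z_in = Z1 + (Z3 || Z2) = 19.91 + j0.9333 Ω = 19.93∠2.7° Ω.
Step 5 — Source phasor: V = 9.5∠130.8° V = -6.207 + j7.191 V.
Step 6 — Current: I = V / Z = -0.2942 + j0.375 A = 0.4766∠128.1° A.
Step 7 — Complex power: S = V·I* = 4.523 + j0.212 VA.
Step 8 — Real power: P = Re(S) = 4.523 W.
Step 9 — Reactive power: Q = Im(S) = 0.212 VAR.
Step 10 — Apparent power: |S| = 4.528 VA.
Step 11 — Power factor: PF = P/|S| = 0.9989 (lagging).

(a) P = 4.523 W  (b) Q = 0.212 VAR  (c) S = 4.528 VA  (d) PF = 0.9989 (lagging)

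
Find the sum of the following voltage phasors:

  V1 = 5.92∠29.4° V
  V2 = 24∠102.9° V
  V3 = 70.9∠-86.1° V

Step 1 — Convert each phasor to rectangular form:
  V1 = 5.92·(cos(29.4°) + j·sin(29.4°)) = 5.158 + j2.906 V
  V2 = 24·(cos(102.9°) + j·sin(102.9°)) = -5.358 + j23.39 V
  V3 = 70.9·(cos(-86.1°) + j·sin(-86.1°)) = 4.822 - j70.74 V
Step 2 — Sum components: V_total = 4.622 - j44.44 V.
Step 3 — Convert to polar: |V_total| = 44.68 V, ∠V_total = -84.1°.

V_total = 44.68∠-84.1° V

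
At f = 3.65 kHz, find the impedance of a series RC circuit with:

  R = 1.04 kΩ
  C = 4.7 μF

Step 1 — Angular frequency: ω = 2π·f = 2π·3650 = 2.293e+04 rad/s.
Step 2 — Component impedances:
  R: Z = R = 1040 Ω
  C: Z = 1/(jωC) = -j/(ω·C) = 0 - j9.277 Ω
Step 3 — Series combination: Z_total = R + C = 1040 - j9.277 Ω = 1040∠-0.5° Ω.

Z = 1040 - j9.277 Ω = 1040∠-0.5° Ω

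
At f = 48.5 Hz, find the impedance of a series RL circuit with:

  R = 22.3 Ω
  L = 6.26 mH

Step 1 — Angular frequency: ω = 2π·f = 2π·48.5 = 304.7 rad/s.
Step 2 — Component impedances:
  R: Z = R = 22.3 Ω
  L: Z = jωL = j·304.7·0.00626 = 0 + j1.908 Ω
Step 3 — Series combination: Z_total = R + L = 22.3 + j1.908 Ω = 22.38∠4.9° Ω.

Z = 22.3 + j1.908 Ω = 22.38∠4.9° Ω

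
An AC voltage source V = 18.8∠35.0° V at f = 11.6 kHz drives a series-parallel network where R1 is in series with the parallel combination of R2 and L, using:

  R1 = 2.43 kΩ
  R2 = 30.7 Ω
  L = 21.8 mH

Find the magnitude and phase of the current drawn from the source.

Step 1 — Angular frequency: ω = 2π·f = 2π·1.16e+04 = 7.288e+04 rad/s.
Step 2 — Component impedances:
  R1: Z = R = 2430 Ω
  R2: Z = R = 30.7 Ω
  L: Z = jωL = j·7.288e+04·0.0218 = 0 + j1589 Ω
Step 3 — Parallel branch: R2 || L = 1/(1/R2 + 1/L) = 30.69 + j0.593 Ω.
Step 4 — Series with R1: Z_total = R1 + (R2 || L) = 2461 + j0.593 Ω = 2461∠0.0° Ω.
Step 5 — Source phasor: V = 18.8∠35.0° V = 15.4 + j10.78 V.
Step 6 — Ohm's law: I = V / Z_total = (15.4 + j10.78) / (2461 + j0.593) = 0.006259 + j0.004381 A.
Step 7 — Convert to polar: |I| = 0.00764 A, ∠I = 35.0°.

I = 0.00764∠35.0° A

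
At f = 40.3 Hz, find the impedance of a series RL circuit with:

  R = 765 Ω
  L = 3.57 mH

Step 1 — Angular frequency: ω = 2π·f = 2π·40.3 = 253.2 rad/s.
Step 2 — Component impedances:
  R: Z = R = 765 Ω
  L: Z = jωL = j·253.2·0.00357 = 0 + j0.904 Ω
Step 3 — Series combination: Z_total = R + L = 765 + j0.904 Ω = 765∠0.1° Ω.

Z = 765 + j0.904 Ω = 765∠0.1° Ω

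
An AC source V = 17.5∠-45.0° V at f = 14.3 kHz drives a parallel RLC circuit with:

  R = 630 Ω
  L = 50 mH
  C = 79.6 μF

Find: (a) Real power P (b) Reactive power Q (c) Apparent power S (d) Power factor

Step 1 — Angular frequency: ω = 2π·f = 2π·1.43e+04 = 8.985e+04 rad/s.
Step 2 — Component impedances:
  R: Z = R = 630 Ω
  L: Z = jωL = j·8.985e+04·0.05 = 0 + j4492 Ω
  C: Z = 1/(jωC) = -j/(ω·C) = 0 - j0.1398 Ω
Step 3 — Parallel combination: 1/Z_total = 1/R + 1/L + 1/C; Z_total = 3.103e-05 - j0.1398 Ω = 0.1398∠-90.0° Ω.
Step 4 — Source phasor: V = 17.5∠-45.0° V = 12.37 - j12.37 V.
Step 5 — Current: I = V / Z = 88.52 + j88.48 A = 125.2∠45.0° A.
Step 6 — Complex power: S = V·I* = 0.4861 - j2190 VA.
Step 7 — Real power: P = Re(S) = 0.4861 W.
Step 8 — Reactive power: Q = Im(S) = -2190 VAR.
Step 9 — Apparent power: |S| = 2190 VA.
Step 10 — Power factor: PF = P/|S| = 0.0002219 (leading).

(a) P = 0.4861 W  (b) Q = -2190 VAR  (c) S = 2190 VA  (d) PF = 0.0002219 (leading)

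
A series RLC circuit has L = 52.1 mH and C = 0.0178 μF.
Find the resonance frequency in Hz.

Step 1 — Resonance condition Im(Z)=0 gives ω₀ = 1/√(LC).
Step 2 — ω₀ = 1/√(0.0521·1.78e-08) = 3.284e+04 rad/s.
Step 3 — f₀ = ω₀/(2π) = 5226 Hz.

f₀ = 5226 Hz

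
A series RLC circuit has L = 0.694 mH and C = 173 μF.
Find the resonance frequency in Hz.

Step 1 — Resonance condition Im(Z)=0 gives ω₀ = 1/√(LC).
Step 2 — ω₀ = 1/√(0.000694·0.000173) = 2886 rad/s.
Step 3 — f₀ = ω₀/(2π) = 459.3 Hz.

f₀ = 459.3 Hz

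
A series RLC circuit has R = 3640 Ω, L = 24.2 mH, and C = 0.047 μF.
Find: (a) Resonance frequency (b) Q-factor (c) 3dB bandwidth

Step 1 — Resonance: ω₀ = 1/√(LC) = 1/√(0.0242·4.7e-08) = 2.965e+04 rad/s.
Step 2 — f₀ = ω₀/(2π) = 4719 Hz.
Step 3 — Series Q: Q = ω₀L/R = 2.965e+04·0.0242/3640 = 0.1971.
Step 4 — Bandwidth: Δω = ω₀/Q = 1.504e+05 rad/s; BW = Δω/(2π) = 2.394e+04 Hz.

(a) f₀ = 4719 Hz  (b) Q = 0.1971  (c) BW = 2.394e+04 Hz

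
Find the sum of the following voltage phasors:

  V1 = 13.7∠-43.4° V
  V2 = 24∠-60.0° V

Step 1 — Convert each phasor to rectangular form:
  V1 = 13.7·(cos(-43.4°) + j·sin(-43.4°)) = 9.954 - j9.413 V
  V2 = 24·(cos(-60.0°) + j·sin(-60.0°)) = 12 - j20.78 V
Step 2 — Sum components: V_total = 21.95 - j30.2 V.
Step 3 — Convert to polar: |V_total| = 37.33 V, ∠V_total = -54.0°.

V_total = 37.33∠-54.0° V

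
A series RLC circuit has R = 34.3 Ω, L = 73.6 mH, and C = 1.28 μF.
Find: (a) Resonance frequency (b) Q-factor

Step 1 — Resonance condition Im(Z)=0 gives ω₀ = 1/√(LC).
Step 2 — ω₀ = 1/√(0.0736·1.28e-06) = 3258 rad/s.
Step 3 — f₀ = ω₀/(2π) = 518.5 Hz.
Step 4 — Series Q: Q = ω₀L/R = 3258·0.0736/34.3 = 6.991.

(a) f₀ = 518.5 Hz  (b) Q = 6.991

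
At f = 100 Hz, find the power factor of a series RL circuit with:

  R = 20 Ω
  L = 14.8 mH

Step 1 — Angular frequency: ω = 2π·f = 2π·100 = 628.3 rad/s.
Step 2 — Component impedances:
  R: Z = R = 20 Ω
  L: Z = jωL = j·628.3·0.0148 = 0 + j9.299 Ω
Step 3 — Series combination: Z_total = R + L = 20 + j9.299 Ω = 22.06∠24.9° Ω.
Step 4 — Power factor: PF = cos(φ) = Re(Z)/|Z| = 20/22.056 = 0.9068.
Step 5 — Type: Im(Z) = 9.299 ⇒ lagging (phase φ = 24.9°).

PF = 0.9068 (lagging, φ = 24.9°)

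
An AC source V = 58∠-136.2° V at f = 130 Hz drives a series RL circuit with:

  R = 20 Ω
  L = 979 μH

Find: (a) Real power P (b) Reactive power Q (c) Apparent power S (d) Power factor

Step 1 — Angular frequency: ω = 2π·f = 2π·130 = 816.8 rad/s.
Step 2 — Component impedances:
  R: Z = R = 20 Ω
  L: Z = jωL = j·816.8·0.000979 = 0 + j0.7997 Ω
Step 3 — Series combination: Z_total = R + L = 20 + j0.7997 Ω = 20.02∠2.3° Ω.
Step 4 — Source phasor: V = 58∠-136.2° V = -41.86 - j40.14 V.
Step 5 — Current: I = V / Z = -2.17 - j1.92 A = 2.898∠-138.5° A.
Step 6 — Complex power: S = V·I* = 167.9 + j6.714 VA.
Step 7 — Real power: P = Re(S) = 167.9 W.
Step 8 — Reactive power: Q = Im(S) = 6.714 VAR.
Step 9 — Apparent power: |S| = 168.1 VA.
Step 10 — Power factor: PF = P/|S| = 0.9992 (lagging).

(a) P = 167.9 W  (b) Q = 6.714 VAR  (c) S = 168.1 VA  (d) PF = 0.9992 (lagging)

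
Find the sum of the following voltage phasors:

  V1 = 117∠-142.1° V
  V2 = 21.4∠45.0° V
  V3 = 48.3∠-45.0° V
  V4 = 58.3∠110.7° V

Step 1 — Convert each phasor to rectangular form:
  V1 = 117·(cos(-142.1°) + j·sin(-142.1°)) = -92.32 - j71.87 V
  V2 = 21.4·(cos(45.0°) + j·sin(45.0°)) = 15.13 + j15.13 V
  V3 = 48.3·(cos(-45.0°) + j·sin(-45.0°)) = 34.15 - j34.15 V
  V4 = 58.3·(cos(110.7°) + j·sin(110.7°)) = -20.61 + j54.54 V
Step 2 — Sum components: V_total = -63.65 - j36.36 V.
Step 3 — Convert to polar: |V_total| = 73.3 V, ∠V_total = -150.3°.

V_total = 73.3∠-150.3° V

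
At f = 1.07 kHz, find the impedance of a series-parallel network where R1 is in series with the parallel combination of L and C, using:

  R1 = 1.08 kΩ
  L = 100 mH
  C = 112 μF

Step 1 — Angular frequency: ω = 2π·f = 2π·1070 = 6723 rad/s.
Step 2 — Component impedances:
  R1: Z = R = 1080 Ω
  L: Z = jωL = j·6723·0.1 = 0 + j672.3 Ω
  C: Z = 1/(jωC) = -j/(ω·C) = 0 - j1.328 Ω
Step 3 — Parallel branch: L || C = 1/(1/L + 1/C) = 0 - j1.331 Ω.
Step 4 — Series with R1: Z_total = R1 + (L || C) = 1080 - j1.331 Ω = 1080∠-0.1° Ω.

Z = 1080 - j1.331 Ω = 1080∠-0.1° Ω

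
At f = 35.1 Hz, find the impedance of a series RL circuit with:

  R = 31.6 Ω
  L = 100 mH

Step 1 — Angular frequency: ω = 2π·f = 2π·35.1 = 220.5 rad/s.
Step 2 — Component impedances:
  R: Z = R = 31.6 Ω
  L: Z = jωL = j·220.5·0.1 = 0 + j22.05 Ω
Step 3 — Series combination: Z_total = R + L = 31.6 + j22.05 Ω = 38.53∠34.9° Ω.

Z = 31.6 + j22.05 Ω = 38.53∠34.9° Ω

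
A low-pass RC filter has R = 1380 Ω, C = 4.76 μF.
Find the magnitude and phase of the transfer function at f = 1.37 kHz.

Step 1 — Angular frequency: ω = 2π·1370 = 8608 rad/s.
Step 2 — Transfer function: H(jω) = 1/(1 + jωRC).
Step 3 — Denominator: 1 + jωRC = 1 + j·8608·1380·4.76e-06 = 1 + j56.54.
Step 4 — H = 0.0003127 - j0.01768.
Step 5 — Magnitude: |H| = 0.01768 (-35.0 dB); phase: φ = -89.0°.

|H| = 0.01768 (-35.0 dB), φ = -89.0°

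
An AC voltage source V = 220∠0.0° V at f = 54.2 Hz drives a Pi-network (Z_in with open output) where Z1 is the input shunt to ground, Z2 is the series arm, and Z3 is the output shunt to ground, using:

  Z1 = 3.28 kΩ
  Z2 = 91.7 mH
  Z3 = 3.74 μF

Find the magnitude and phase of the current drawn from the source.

Step 1 — Angular frequency: ω = 2π·f = 2π·54.2 = 340.5 rad/s.
Step 2 — Component impedances:
  Z1: Z = R = 3280 Ω
  Z2: Z = jωL = j·340.5·0.0917 = 0 + j31.23 Ω
  Z3: Z = 1/(jωC) = -j/(ω·C) = 0 - j785.1 Ω
Step 3 — With open output, the series arm Z2 and the output shunt Z3 appear in series to ground: Z2 + Z3 = 0 - j753.9 Ω.
Step 4 — Parallel with input shunt Z1: Z_in = Z1 || (Z2 + Z3) = 164.6 - j716.1 Ω = 734.8∠-77.1° Ω.
Step 5 — Source phasor: V = 220∠0.0° V = 220 V.
Step 6 — Ohm's law: I = V / Z_total = (220) / (164.6 - j716.1) = 0.06707 + j0.2918 A.
Step 7 — Convert to polar: |I| = 0.2994 A, ∠I = 77.1°.

I = 0.2994∠77.1° A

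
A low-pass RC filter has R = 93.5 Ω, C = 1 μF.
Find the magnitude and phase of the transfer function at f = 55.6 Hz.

Step 1 — Angular frequency: ω = 2π·55.6 = 349.3 rad/s.
Step 2 — Transfer function: H(jω) = 1/(1 + jωRC).
Step 3 — Denominator: 1 + jωRC = 1 + j·349.3·93.5·1e-06 = 1 + j0.03266.
Step 4 — H = 0.9989 - j0.03263.
Step 5 — Magnitude: |H| = 0.9995 (-0.0 dB); phase: φ = -1.9°.

|H| = 0.9995 (-0.0 dB), φ = -1.9°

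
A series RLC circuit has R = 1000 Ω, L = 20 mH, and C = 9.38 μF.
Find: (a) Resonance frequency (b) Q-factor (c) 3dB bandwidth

Step 1 — Resonance condition Im(Z)=0 gives ω₀ = 1/√(LC).
Step 2 — ω₀ = 1/√(0.02·9.38e-06) = 2309 rad/s.
Step 3 — f₀ = ω₀/(2π) = 367.5 Hz.
Step 4 — Series Q: Q = ω₀L/R = 2309·0.02/1000 = 0.04618.
Step 5 — 3dB bandwidth: Δω = ω₀/Q = 5e+04 rad/s; BW = Δω/(2π) = 7958 Hz.

(a) f₀ = 367.5 Hz  (b) Q = 0.04618  (c) BW = 7958 Hz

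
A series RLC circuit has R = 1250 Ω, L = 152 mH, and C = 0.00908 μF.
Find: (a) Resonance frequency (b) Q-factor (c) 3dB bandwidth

Step 1 — Resonance condition Im(Z)=0 gives ω₀ = 1/√(LC).
Step 2 — ω₀ = 1/√(0.152·9.08e-09) = 2.692e+04 rad/s.
Step 3 — f₀ = ω₀/(2π) = 4284 Hz.
Step 4 — Series Q: Q = ω₀L/R = 2.692e+04·0.152/1250 = 3.273.
Step 5 — 3dB bandwidth: Δω = ω₀/Q = 8224 rad/s; BW = Δω/(2π) = 1309 Hz.

(a) f₀ = 4284 Hz  (b) Q = 3.273  (c) BW = 1309 Hz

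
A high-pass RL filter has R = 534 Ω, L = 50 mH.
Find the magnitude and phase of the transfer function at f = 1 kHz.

Step 1 — Angular frequency: ω = 2π·1000 = 6283 rad/s.
Step 2 — Transfer function: H(jω) = jωL/(R + jωL).
Step 3 — Numerator jωL = j·314.2; denominator R + jωL = 534 + j314.2.
Step 4 — H = 0.2571 + j0.437.
Step 5 — Magnitude: |H| = 0.5071 (-5.9 dB); phase: φ = 59.5°.

|H| = 0.5071 (-5.9 dB), φ = 59.5°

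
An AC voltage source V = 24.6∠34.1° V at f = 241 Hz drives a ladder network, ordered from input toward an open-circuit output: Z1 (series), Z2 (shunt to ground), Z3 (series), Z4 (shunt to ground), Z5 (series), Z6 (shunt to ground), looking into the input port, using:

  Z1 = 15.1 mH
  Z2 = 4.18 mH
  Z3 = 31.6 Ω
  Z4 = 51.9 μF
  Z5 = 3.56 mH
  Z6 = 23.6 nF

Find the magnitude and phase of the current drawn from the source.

Step 1 — Angular frequency: ω = 2π·f = 2π·241 = 1514 rad/s.
Step 2 — Component impedances:
  Z1: Z = jωL = j·1514·0.0151 = 0 + j22.87 Ω
  Z2: Z = jωL = j·1514·0.00418 = 0 + j6.33 Ω
  Z3: Z = R = 31.6 Ω
  Z4: Z = 1/(jωC) = -j/(ω·C) = 0 - j12.72 Ω
  Z5: Z = jωL = j·1514·0.00356 = 0 + j5.391 Ω
  Z6: Z = 1/(jωC) = -j/(ω·C) = 0 - j2.798e+04 Ω
Step 3 — Ladder network (open output): work backward from the far end, alternating series and parallel combinations. Z_in = 1.218 + j29.44 Ω = 29.47∠87.6° Ω.
Step 4 — Source phasor: V = 24.6∠34.1° V = 20.37 + j13.79 V.
Step 5 — Ohm's law: I = V / Z_total = (20.37 + j13.79) / (1.218 + j29.44) = 0.4962 - j0.6714 A.
Step 6 — Convert to polar: |I| = 0.8349 A, ∠I = -53.5°.

I = 0.8349∠-53.5° A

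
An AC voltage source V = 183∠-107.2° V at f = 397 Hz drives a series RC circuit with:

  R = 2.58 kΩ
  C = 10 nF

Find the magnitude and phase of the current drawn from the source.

Step 1 — Angular frequency: ω = 2π·f = 2π·397 = 2494 rad/s.
Step 2 — Component impedances:
  R: Z = R = 2580 Ω
  C: Z = 1/(jωC) = -j/(ω·C) = 0 - j4.009e+04 Ω
Step 3 — Series combination: Z_total = R + C = 2580 - j4.009e+04 Ω = 4.017e+04∠-86.3° Ω.
Step 4 — Source phasor: V = 183∠-107.2° V = -54.11 - j174.8 V.
Step 5 — Ohm's law: I = V / Z_total = (-54.11 - j174.8) / (2580 - j4.009e+04) = 0.004256 - j0.001624 A.
Step 6 — Convert to polar: |I| = 0.004555 A, ∠I = -20.9°.

I = 0.004555∠-20.9° A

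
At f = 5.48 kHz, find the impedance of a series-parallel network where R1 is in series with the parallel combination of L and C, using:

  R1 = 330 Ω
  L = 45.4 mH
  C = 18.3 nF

Step 1 — Angular frequency: ω = 2π·f = 2π·5480 = 3.443e+04 rad/s.
Step 2 — Component impedances:
  R1: Z = R = 330 Ω
  L: Z = jωL = j·3.443e+04·0.0454 = 0 + j1563 Ω
  C: Z = 1/(jωC) = -j/(ω·C) = 0 - j1587 Ω
Step 3 — Parallel branch: L || C = 1/(1/L + 1/C) = 0 + j1.041e+05 Ω.
Step 4 — Series with R1: Z_total = R1 + (L || C) = 330 + j1.041e+05 Ω = 1.041e+05∠89.8° Ω.

Z = 330 + j1.041e+05 Ω = 1.041e+05∠89.8° Ω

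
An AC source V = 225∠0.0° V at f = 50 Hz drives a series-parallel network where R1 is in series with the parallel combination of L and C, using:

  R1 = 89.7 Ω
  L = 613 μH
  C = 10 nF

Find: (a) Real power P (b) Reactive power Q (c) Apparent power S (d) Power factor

Step 1 — Angular frequency: ω = 2π·f = 2π·50 = 314.2 rad/s.
Step 2 — Component impedances:
  R1: Z = R = 89.7 Ω
  L: Z = jωL = j·314.2·0.000613 = 0 + j0.1926 Ω
  C: Z = 1/(jωC) = -j/(ω·C) = 0 - j3.183e+05 Ω
Step 3 — Parallel branch: L || C = 1/(1/L + 1/C) = 0 + j0.1926 Ω.
Step 4 — Series with R1: Z_total = R1 + (L || C) = 89.7 + j0.1926 Ω = 89.7∠0.1° Ω.
Step 5 — Source phasor: V = 225∠0.0° V = 225 V.
Step 6 — Current: I = V / Z = 2.508 - j0.005385 A = 2.508∠-0.1° A.
Step 7 — Complex power: S = V·I* = 564.4 + j1.212 VA.
Step 8 — Real power: P = Re(S) = 564.4 W.
Step 9 — Reactive power: Q = Im(S) = 1.212 VAR.
Step 10 — Apparent power: |S| = 564.4 VA.
Step 11 — Power factor: PF = P/|S| = 1 (lagging).

(a) P = 564.4 W  (b) Q = 1.212 VAR  (c) S = 564.4 VA  (d) PF = 1 (lagging)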